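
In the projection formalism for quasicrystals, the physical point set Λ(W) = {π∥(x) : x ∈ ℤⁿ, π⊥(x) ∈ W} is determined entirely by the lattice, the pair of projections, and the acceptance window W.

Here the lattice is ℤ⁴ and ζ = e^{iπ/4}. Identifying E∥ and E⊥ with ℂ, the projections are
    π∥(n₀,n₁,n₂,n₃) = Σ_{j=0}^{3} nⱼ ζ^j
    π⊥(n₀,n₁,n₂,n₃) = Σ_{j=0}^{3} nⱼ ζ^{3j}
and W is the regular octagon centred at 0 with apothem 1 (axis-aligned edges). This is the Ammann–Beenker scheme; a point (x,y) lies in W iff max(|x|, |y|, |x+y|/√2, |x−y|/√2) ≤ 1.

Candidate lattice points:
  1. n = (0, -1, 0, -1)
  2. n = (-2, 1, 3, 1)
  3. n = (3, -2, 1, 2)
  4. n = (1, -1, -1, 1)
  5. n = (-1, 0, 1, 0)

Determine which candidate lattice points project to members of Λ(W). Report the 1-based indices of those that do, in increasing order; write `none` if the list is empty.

none

With ζ = e^{iπ/4} the internal vectors are ζ^0,ζ^3,ζ^6,ζ^9.
#1 (0, -1, 0, -1): internal (0.00000, -1.41421); octagon support 1.41421 vs apothem 1 → ∉ W
#2 (-2, 1, 3, 1): internal (-2.00000, -1.58579); octagon support 2.53553 vs apothem 1 → ∉ W
#3 (3, -2, 1, 2): internal (5.82843, -1.00000); octagon support 5.82843 vs apothem 1 → ∉ W
#4 (1, -1, -1, 1): internal (2.41421, 1.00000); octagon support 2.41421 vs apothem 1 → ∉ W
#5 (-1, 0, 1, 0): internal (-1.00000, -1.00000); octagon support 1.41421 vs apothem 1 → ∉ W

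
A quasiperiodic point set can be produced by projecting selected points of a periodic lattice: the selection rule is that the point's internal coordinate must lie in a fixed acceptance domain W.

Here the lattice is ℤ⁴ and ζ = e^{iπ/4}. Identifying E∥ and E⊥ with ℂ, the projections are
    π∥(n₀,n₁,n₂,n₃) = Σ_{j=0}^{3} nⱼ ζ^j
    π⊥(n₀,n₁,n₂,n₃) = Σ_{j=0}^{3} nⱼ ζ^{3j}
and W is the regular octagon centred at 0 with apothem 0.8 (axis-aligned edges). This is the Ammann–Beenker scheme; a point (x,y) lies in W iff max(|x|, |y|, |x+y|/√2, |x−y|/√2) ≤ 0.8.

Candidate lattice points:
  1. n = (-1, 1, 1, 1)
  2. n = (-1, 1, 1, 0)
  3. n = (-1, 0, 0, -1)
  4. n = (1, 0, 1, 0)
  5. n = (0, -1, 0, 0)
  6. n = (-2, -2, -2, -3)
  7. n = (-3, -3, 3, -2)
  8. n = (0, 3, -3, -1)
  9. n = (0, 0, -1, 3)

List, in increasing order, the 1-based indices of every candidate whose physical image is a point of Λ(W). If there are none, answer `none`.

none

With ζ = e^{iπ/4} the internal vectors are ζ^0,ζ^3,ζ^6,ζ^9.
#1 (-1, 1, 1, 1): internal (-1.00000, 0.41421); octagon support 1.00000 vs apothem 0.8 → ∉ W
#2 (-1, 1, 1, 0): internal (-1.70711, -0.29289); octagon support 1.70711 vs apothem 0.8 → ∉ W
#3 (-1, 0, 0, -1): internal (-1.70711, -0.70711); octagon support 1.70711 vs apothem 0.8 → ∉ W
#4 (1, 0, 1, 0): internal (1.00000, -1.00000); octagon support 1.41421 vs apothem 0.8 → ∉ W
#5 (0, -1, 0, 0): internal (0.70711, -0.70711); octagon support 1.00000 vs apothem 0.8 → ∉ W
#6 (-2, -2, -2, -3): internal (-2.70711, -1.53553); octagon support 3.00000 vs apothem 0.8 → ∉ W
#7 (-3, -3, 3, -2): internal (-2.29289, -6.53553); octagon support 6.53553 vs apothem 0.8 → ∉ W
#8 (0, 3, -3, -1): internal (-2.82843, 4.41421); octagon support 5.12132 vs apothem 0.8 → ∉ W
#9 (0, 0, -1, 3): internal (2.12132, 3.12132); octagon support 3.70711 vs apothem 0.8 → ∉ W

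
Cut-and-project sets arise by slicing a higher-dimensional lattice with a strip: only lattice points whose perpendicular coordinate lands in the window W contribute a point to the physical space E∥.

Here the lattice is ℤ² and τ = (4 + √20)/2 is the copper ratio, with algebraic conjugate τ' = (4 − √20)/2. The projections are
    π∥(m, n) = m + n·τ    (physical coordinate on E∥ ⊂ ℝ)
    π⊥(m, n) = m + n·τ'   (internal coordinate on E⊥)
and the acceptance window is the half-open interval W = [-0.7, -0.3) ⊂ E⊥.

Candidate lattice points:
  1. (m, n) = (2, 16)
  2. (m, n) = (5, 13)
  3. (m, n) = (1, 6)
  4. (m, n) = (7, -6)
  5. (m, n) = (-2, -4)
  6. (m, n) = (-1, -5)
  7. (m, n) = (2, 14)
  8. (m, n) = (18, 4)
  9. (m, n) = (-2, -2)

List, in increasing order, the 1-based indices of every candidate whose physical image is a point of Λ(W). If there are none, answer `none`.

3

Compute τ' = (4−√20)/2 = -0.236068, so π⊥(m,n) = m -0.236068·n.
[1] lift (2,16): star map gives -1.777088; window check -0.7 ≤ -1.777088 < -0.3 is false → out
[2] lift (5,13): star map gives 1.931116; window check -0.7 ≤ 1.931116 < -0.3 is false → out
[3] lift (1,6): star map gives -0.416408; window check -0.7 ≤ -0.416408 < -0.3 is true → IN Λ
[4] lift (7,-6): star map gives 8.416408; window check -0.7 ≤ 8.416408 < -0.3 is false → out
[5] lift (-2,-4): star map gives -1.055728; window check -0.7 ≤ -1.055728 < -0.3 is false → out
[6] lift (-1,-5): star map gives 0.180340; window check -0.7 ≤ 0.180340 < -0.3 is false → out
[7] lift (2,14): star map gives -1.304952; window check -0.7 ≤ -1.304952 < -0.3 is false → out
[8] lift (18,4): star map gives 17.055728; window check -0.7 ≤ 17.055728 < -0.3 is false → out
[9] lift (-2,-2): star map gives -1.527864; window check -0.7 ≤ -1.527864 < -0.3 is false → out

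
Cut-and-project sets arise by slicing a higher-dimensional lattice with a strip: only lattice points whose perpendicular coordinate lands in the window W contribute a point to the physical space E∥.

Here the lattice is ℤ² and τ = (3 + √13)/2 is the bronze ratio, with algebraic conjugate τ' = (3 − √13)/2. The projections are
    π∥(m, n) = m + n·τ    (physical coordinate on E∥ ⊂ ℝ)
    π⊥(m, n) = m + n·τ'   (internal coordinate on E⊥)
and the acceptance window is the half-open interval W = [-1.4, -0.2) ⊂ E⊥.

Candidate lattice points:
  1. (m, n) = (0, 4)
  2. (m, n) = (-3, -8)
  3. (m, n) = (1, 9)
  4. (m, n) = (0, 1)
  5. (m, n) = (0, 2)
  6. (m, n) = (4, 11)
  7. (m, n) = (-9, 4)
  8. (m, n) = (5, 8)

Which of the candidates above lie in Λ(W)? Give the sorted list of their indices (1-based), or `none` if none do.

Numerically τ ≈ 3.3028 and τ' = −1/τ ≈ -0.3028.
candidate 1: (m,n)=(0,4) → π∥ = 0+4·τ ≈ 13.2111, π⊥ = 0+4·τ' ≈ -1.2111 ∈ [-1.4, -0.2) ⇒ IN Λ
candidate 2: (m,n)=(-3,-8) → π∥ = -3-8·τ ≈ -29.4222, π⊥ = -3-8·τ' ≈ -0.5778 ∈ [-1.4, -0.2) ⇒ IN Λ
candidate 3: (m,n)=(1,9) → π∥ = 1+9·τ ≈ 30.7250, π⊥ = 1+9·τ' ≈ -1.7250 ∉ [-1.4, -0.2) ⇒ out
candidate 4: (m,n)=(0,1) → π∥ = 0+1·τ ≈ 3.3028, π⊥ = 0+1·τ' ≈ -0.3028 ∈ [-1.4, -0.2) ⇒ IN Λ
candidate 5: (m,n)=(0,2) → π∥ = 0+2·τ ≈ 6.6056, π⊥ = 0+2·τ' ≈ -0.6056 ∈ [-1.4, -0.2) ⇒ IN Λ
candidate 6: (m,n)=(4,11) → π∥ = 4+11·τ ≈ 40.3305, π⊥ = 4+11·τ' ≈ 0.6695 ∉ [-1.4, -0.2) ⇒ out
candidate 7: (m,n)=(-9,4) → π∥ = -9+4·τ ≈ 4.2111, π⊥ = -9+4·τ' ≈ -10.2111 ∉ [-1.4, -0.2) ⇒ out
candidate 8: (m,n)=(5,8) → π∥ = 5+8·τ ≈ 31.4222, π⊥ = 5+8·τ' ≈ 2.5778 ∉ [-1.4, -0.2) ⇒ out

1, 2, 4, 5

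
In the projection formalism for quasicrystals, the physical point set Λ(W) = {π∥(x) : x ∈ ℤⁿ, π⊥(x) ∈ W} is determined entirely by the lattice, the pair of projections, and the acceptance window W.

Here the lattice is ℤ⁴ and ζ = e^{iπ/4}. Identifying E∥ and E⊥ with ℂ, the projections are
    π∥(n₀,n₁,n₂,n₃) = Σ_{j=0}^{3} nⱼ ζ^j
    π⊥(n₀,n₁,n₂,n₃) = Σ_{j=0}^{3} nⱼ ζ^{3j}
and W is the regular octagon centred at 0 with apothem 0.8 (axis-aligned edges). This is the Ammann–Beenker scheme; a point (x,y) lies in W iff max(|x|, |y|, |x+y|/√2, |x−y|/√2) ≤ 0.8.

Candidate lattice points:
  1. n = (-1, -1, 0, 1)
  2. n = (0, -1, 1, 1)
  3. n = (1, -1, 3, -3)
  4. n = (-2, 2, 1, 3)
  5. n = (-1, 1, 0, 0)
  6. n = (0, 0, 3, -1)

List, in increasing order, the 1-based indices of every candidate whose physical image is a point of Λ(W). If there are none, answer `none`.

With ζ = e^{iπ/4} the internal vectors are ζ^0,ζ^3,ζ^6,ζ^9.
candidate 1: n = (-1, -1, 0, 1) → π⊥ ≈ (+0.4142, +0.0000); max(|x|,|y|,|x±y|/√2) = 0.4142 ≤ 0.8 ⇒ ∈ W
candidate 2: n = (0, -1, 1, 1) → π⊥ ≈ (+1.4142, -1.0000); max(|x|,|y|,|x±y|/√2) = 1.7071 > 0.8 ⇒ ∉ W
candidate 3: n = (1, -1, 3, -3) → π⊥ ≈ (-0.4142, -5.8284); max(|x|,|y|,|x±y|/√2) = 5.8284 > 0.8 ⇒ ∉ W
candidate 4: n = (-2, 2, 1, 3) → π⊥ ≈ (-1.2929, +2.5355); max(|x|,|y|,|x±y|/√2) = 2.7071 > 0.8 ⇒ ∉ W
candidate 5: n = (-1, 1, 0, 0) → π⊥ ≈ (-1.7071, +0.7071); max(|x|,|y|,|x±y|/√2) = 1.7071 > 0.8 ⇒ ∉ W
candidate 6: n = (0, 0, 3, -1) → π⊥ ≈ (-0.7071, -3.7071); max(|x|,|y|,|x±y|/√2) = 3.7071 > 0.8 ⇒ ∉ W

1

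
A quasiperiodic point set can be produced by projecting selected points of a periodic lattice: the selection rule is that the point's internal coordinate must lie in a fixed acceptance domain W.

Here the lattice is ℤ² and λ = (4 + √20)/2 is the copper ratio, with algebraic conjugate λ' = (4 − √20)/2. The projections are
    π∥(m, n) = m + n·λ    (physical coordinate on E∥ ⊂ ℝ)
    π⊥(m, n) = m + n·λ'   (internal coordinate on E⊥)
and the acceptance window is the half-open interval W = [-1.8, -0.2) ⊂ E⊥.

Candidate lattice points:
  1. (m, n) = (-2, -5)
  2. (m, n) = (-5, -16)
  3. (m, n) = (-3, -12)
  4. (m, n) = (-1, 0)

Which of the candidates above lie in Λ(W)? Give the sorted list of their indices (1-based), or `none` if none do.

1, 2, 4

Compute λ' = (4−√20)/2 = -0.236068, so π⊥(m,n) = m -0.236068·n.
[1] lift (-2,-5): star map gives -0.819660; window check -1.8 ≤ -0.819660 < -0.2 is true → IN Λ
[2] lift (-5,-16): star map gives -1.222912; window check -1.8 ≤ -1.222912 < -0.2 is true → IN Λ
[3] lift (-3,-12): star map gives -0.167184; window check -1.8 ≤ -0.167184 < -0.2 is false → out
[4] lift (-1,0): star map gives -1.000000; window check -1.8 ≤ -1.000000 < -0.2 is true → IN Λ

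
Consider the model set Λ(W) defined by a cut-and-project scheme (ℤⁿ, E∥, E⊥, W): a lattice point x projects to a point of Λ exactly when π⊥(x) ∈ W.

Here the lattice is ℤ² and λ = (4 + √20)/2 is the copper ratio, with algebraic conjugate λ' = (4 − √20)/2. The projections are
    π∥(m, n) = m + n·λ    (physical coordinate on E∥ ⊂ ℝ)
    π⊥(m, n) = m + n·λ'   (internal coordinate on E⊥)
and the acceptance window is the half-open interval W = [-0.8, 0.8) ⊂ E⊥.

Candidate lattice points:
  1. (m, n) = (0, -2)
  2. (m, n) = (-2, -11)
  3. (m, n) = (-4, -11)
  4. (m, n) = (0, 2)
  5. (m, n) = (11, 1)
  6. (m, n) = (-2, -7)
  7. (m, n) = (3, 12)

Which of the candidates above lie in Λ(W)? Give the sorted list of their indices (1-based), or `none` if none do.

λ' = (4−√20)/2 ≈ -0.2361.
#1 (0,-2): internal coord 0 + (-2)·λ' = +0.4721; +0.4721 ∈ [-0.8, 0.8) → IN Λ
#2 (-2,-11): internal coord -2 + (-11)·λ' = +0.5967; +0.5967 ∈ [-0.8, 0.8) → IN Λ
#3 (-4,-11): internal coord -4 + (-11)·λ' = -1.4033; -1.4033 ∉ [-0.8, 0.8) → out
#4 (0,2): internal coord 0 + (2)·λ' = -0.4721; -0.4721 ∈ [-0.8, 0.8) → IN Λ
#5 (11,1): internal coord 11 + (1)·λ' = +10.7639; +10.7639 ∉ [-0.8, 0.8) → out
#6 (-2,-7): internal coord -2 + (-7)·λ' = -0.3475; -0.3475 ∈ [-0.8, 0.8) → IN Λ
#7 (3,12): internal coord 3 + (12)·λ' = +0.1672; +0.1672 ∈ [-0.8, 0.8) → IN Λ

1, 2, 4, 6, 7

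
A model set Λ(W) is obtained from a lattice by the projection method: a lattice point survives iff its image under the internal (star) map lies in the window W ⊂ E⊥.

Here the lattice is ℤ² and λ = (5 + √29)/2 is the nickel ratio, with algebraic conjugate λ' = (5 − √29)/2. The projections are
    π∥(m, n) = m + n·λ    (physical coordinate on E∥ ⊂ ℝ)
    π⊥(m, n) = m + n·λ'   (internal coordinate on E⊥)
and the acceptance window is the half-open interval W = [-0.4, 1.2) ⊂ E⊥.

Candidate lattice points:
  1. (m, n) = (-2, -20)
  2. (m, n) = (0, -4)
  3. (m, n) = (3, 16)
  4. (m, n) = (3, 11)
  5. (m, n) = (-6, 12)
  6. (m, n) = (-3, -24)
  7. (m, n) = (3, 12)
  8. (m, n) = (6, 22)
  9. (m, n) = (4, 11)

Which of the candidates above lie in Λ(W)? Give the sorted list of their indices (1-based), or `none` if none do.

λ' = (5−√29)/2 ≈ -0.19258.
#1 (-2,-20): internal coord -2 + (-20)·λ' = +1.85165; +1.85165 ∉ [-0.4, 1.2) → out
#2 (0,-4): internal coord 0 + (-4)·λ' = +0.77033; +0.77033 ∈ [-0.4, 1.2) → IN Λ
#3 (3,16): internal coord 3 + (16)·λ' = -0.08132; -0.08132 ∈ [-0.4, 1.2) → IN Λ
#4 (3,11): internal coord 3 + (11)·λ' = +0.88159; +0.88159 ∈ [-0.4, 1.2) → IN Λ
#5 (-6,12): internal coord -6 + (12)·λ' = -8.31099; -8.31099 ∉ [-0.4, 1.2) → out
#6 (-3,-24): internal coord -3 + (-24)·λ' = +1.62198; +1.62198 ∉ [-0.4, 1.2) → out
#7 (3,12): internal coord 3 + (12)·λ' = +0.68901; +0.68901 ∈ [-0.4, 1.2) → IN Λ
#8 (6,22): internal coord 6 + (22)·λ' = +1.76319; +1.76319 ∉ [-0.4, 1.2) → out
#9 (4,11): internal coord 4 + (11)·λ' = +1.88159; +1.88159 ∉ [-0.4, 1.2) → out

2, 3, 4, 7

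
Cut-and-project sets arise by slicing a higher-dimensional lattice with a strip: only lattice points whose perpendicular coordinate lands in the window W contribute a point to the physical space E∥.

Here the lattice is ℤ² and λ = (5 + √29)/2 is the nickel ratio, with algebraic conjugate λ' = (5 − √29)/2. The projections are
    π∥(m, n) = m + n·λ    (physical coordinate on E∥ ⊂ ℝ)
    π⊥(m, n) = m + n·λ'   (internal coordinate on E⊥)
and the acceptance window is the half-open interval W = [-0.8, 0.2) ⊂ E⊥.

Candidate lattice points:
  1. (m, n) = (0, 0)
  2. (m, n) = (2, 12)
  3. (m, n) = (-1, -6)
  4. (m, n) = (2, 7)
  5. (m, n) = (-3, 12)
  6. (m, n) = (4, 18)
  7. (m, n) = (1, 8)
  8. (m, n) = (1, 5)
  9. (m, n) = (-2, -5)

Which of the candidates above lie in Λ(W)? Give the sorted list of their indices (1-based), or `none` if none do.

λ' = (5−√29)/2 ≈ -0.192582.
#1 (0,0): internal coord 0 + (0)·λ' = +0.000000; +0.000000 ∈ [-0.8, 0.2) → IN Λ
#2 (2,12): internal coord 2 + (12)·λ' = -0.310989; -0.310989 ∈ [-0.8, 0.2) → IN Λ
#3 (-1,-6): internal coord -1 + (-6)·λ' = +0.155494; +0.155494 ∈ [-0.8, 0.2) → IN Λ
#4 (2,7): internal coord 2 + (7)·λ' = +0.651923; +0.651923 ∉ [-0.8, 0.2) → out
#5 (-3,12): internal coord -3 + (12)·λ' = -5.310989; -5.310989 ∉ [-0.8, 0.2) → out
#6 (4,18): internal coord 4 + (18)·λ' = +0.533517; +0.533517 ∉ [-0.8, 0.2) → out
#7 (1,8): internal coord 1 + (8)·λ' = -0.540659; -0.540659 ∈ [-0.8, 0.2) → IN Λ
#8 (1,5): internal coord 1 + (5)·λ' = +0.037088; +0.037088 ∈ [-0.8, 0.2) → IN Λ
#9 (-2,-5): internal coord -2 + (-5)·λ' = -1.037088; -1.037088 ∉ [-0.8, 0.2) → out

1, 2, 3, 7, 8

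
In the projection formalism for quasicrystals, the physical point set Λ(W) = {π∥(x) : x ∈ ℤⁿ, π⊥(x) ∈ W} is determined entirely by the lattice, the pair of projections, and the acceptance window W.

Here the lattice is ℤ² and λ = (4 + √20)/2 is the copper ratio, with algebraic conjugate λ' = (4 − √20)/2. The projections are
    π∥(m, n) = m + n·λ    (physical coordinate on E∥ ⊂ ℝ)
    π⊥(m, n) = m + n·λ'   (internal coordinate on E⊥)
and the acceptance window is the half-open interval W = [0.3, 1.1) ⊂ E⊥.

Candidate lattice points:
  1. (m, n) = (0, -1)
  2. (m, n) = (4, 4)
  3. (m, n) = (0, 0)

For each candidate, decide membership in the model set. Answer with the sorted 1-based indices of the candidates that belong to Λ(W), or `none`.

Numerically λ ≈ 4.23607 and λ' = −1/λ ≈ -0.23607.
#1 (0,-1): internal coord 0 + (-1)·λ' = +0.23607; +0.23607 ∉ [0.3, 1.1) → out
#2 (4,4): internal coord 4 + (4)·λ' = +3.05573; +3.05573 ∉ [0.3, 1.1) → out
#3 (0,0): internal coord 0 + (0)·λ' = +0.00000; +0.00000 ∉ [0.3, 1.1) → out

none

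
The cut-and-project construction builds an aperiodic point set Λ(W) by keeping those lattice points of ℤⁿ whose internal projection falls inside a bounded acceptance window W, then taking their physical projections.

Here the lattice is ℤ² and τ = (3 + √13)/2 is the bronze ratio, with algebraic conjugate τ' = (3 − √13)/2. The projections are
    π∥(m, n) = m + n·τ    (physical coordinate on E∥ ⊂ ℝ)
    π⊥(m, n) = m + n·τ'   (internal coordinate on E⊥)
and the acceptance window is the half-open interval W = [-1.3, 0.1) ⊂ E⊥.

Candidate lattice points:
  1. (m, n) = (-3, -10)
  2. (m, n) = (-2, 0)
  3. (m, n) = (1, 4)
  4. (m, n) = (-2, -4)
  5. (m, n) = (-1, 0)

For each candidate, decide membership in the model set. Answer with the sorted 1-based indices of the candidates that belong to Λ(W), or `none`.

τ' = (3−√13)/2 ≈ -0.302776.
candidate 1: (m,n)=(-3,-10) → π∥ = -3-10·τ ≈ -36.027756, π⊥ = -3-10·τ' ≈ 0.027756 ∈ [-1.3, 0.1) ⇒ IN Λ
candidate 2: (m,n)=(-2,0) → π∥ = -2+0·τ ≈ -2.000000, π⊥ = -2+0·τ' ≈ -2.000000 ∉ [-1.3, 0.1) ⇒ out
candidate 3: (m,n)=(1,4) → π∥ = 1+4·τ ≈ 14.211103, π⊥ = 1+4·τ' ≈ -0.211103 ∈ [-1.3, 0.1) ⇒ IN Λ
candidate 4: (m,n)=(-2,-4) → π∥ = -2-4·τ ≈ -15.211103, π⊥ = -2-4·τ' ≈ -0.788897 ∈ [-1.3, 0.1) ⇒ IN Λ
candidate 5: (m,n)=(-1,0) → π∥ = -1+0·τ ≈ -1.000000, π⊥ = -1+0·τ' ≈ -1.000000 ∈ [-1.3, 0.1) ⇒ IN Λ

1, 3, 4, 5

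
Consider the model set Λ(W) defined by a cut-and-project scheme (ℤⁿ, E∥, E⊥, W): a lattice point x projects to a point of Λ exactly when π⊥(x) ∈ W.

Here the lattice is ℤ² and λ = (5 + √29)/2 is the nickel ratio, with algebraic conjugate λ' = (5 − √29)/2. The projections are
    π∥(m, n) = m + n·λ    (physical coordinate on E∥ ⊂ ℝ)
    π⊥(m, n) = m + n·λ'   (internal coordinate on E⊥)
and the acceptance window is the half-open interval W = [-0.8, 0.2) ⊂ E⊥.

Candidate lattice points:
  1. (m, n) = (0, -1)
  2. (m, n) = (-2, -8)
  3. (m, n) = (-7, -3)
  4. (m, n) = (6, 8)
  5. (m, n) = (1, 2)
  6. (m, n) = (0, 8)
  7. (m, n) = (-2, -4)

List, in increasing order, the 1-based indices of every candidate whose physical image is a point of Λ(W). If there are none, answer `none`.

1, 2

Compute λ' = (5−√29)/2 = -0.1926, so π⊥(m,n) = m -0.1926·n.
candidate 1: (m,n)=(0,-1) → π∥ = 0-1·λ ≈ -5.1926, π⊥ = 0-1·λ' ≈ 0.1926 ∈ [-0.8, 0.2) ⇒ IN Λ
candidate 2: (m,n)=(-2,-8) → π∥ = -2-8·λ ≈ -43.5407, π⊥ = -2-8·λ' ≈ -0.4593 ∈ [-0.8, 0.2) ⇒ IN Λ
candidate 3: (m,n)=(-7,-3) → π∥ = -7-3·λ ≈ -22.5777, π⊥ = -7-3·λ' ≈ -6.4223 ∉ [-0.8, 0.2) ⇒ out
candidate 4: (m,n)=(6,8) → π∥ = 6+8·λ ≈ 47.5407, π⊥ = 6+8·λ' ≈ 4.4593 ∉ [-0.8, 0.2) ⇒ out
candidate 5: (m,n)=(1,2) → π∥ = 1+2·λ ≈ 11.3852, π⊥ = 1+2·λ' ≈ 0.6148 ∉ [-0.8, 0.2) ⇒ out
candidate 6: (m,n)=(0,8) → π∥ = 0+8·λ ≈ 41.5407, π⊥ = 0+8·λ' ≈ -1.5407 ∉ [-0.8, 0.2) ⇒ out
candidate 7: (m,n)=(-2,-4) → π∥ = -2-4·λ ≈ -22.7703, π⊥ = -2-4·λ' ≈ -1.2297 ∉ [-0.8, 0.2) ⇒ out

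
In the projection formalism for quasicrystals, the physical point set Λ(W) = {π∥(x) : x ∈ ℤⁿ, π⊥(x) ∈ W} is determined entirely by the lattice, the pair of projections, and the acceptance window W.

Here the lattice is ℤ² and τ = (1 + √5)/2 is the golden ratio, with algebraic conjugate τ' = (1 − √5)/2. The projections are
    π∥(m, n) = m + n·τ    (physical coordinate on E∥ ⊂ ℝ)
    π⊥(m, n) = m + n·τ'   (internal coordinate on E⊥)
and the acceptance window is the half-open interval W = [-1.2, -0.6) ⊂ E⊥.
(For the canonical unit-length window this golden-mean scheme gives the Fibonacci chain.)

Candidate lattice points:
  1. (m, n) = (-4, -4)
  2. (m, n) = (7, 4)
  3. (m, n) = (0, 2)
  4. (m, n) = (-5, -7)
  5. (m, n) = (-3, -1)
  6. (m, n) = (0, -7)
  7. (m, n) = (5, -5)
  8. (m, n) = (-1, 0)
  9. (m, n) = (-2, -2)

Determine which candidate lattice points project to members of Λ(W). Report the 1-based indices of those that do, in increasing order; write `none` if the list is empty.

4, 8, 9

Compute τ' = (1−√5)/2 = -0.6180, so π⊥(m,n) = m -0.6180·n.
candidate 1: (m,n)=(-4,-4) → π∥ = -4-4·τ ≈ -10.4721, π⊥ = -4-4·τ' ≈ -1.5279 ∉ [-1.2, -0.6) ⇒ out
candidate 2: (m,n)=(7,4) → π∥ = 7+4·τ ≈ 13.4721, π⊥ = 7+4·τ' ≈ 4.5279 ∉ [-1.2, -0.6) ⇒ out
candidate 3: (m,n)=(0,2) → π∥ = 0+2·τ ≈ 3.2361, π⊥ = 0+2·τ' ≈ -1.2361 ∉ [-1.2, -0.6) ⇒ out
candidate 4: (m,n)=(-5,-7) → π∥ = -5-7·τ ≈ -16.3262, π⊥ = -5-7·τ' ≈ -0.6738 ∈ [-1.2, -0.6) ⇒ IN Λ
candidate 5: (m,n)=(-3,-1) → π∥ = -3-1·τ ≈ -4.6180, π⊥ = -3-1·τ' ≈ -2.3820 ∉ [-1.2, -0.6) ⇒ out
candidate 6: (m,n)=(0,-7) → π∥ = 0-7·τ ≈ -11.3262, π⊥ = 0-7·τ' ≈ 4.3262 ∉ [-1.2, -0.6) ⇒ out
candidate 7: (m,n)=(5,-5) → π∥ = 5-5·τ ≈ -3.0902, π⊥ = 5-5·τ' ≈ 8.0902 ∉ [-1.2, -0.6) ⇒ out
candidate 8: (m,n)=(-1,0) → π∥ = -1+0·τ ≈ -1.0000, π⊥ = -1+0·τ' ≈ -1.0000 ∈ [-1.2, -0.6) ⇒ IN Λ
candidate 9: (m,n)=(-2,-2) → π∥ = -2-2·τ ≈ -5.2361, π⊥ = -2-2·τ' ≈ -0.7639 ∈ [-1.2, -0.6) ⇒ IN Λ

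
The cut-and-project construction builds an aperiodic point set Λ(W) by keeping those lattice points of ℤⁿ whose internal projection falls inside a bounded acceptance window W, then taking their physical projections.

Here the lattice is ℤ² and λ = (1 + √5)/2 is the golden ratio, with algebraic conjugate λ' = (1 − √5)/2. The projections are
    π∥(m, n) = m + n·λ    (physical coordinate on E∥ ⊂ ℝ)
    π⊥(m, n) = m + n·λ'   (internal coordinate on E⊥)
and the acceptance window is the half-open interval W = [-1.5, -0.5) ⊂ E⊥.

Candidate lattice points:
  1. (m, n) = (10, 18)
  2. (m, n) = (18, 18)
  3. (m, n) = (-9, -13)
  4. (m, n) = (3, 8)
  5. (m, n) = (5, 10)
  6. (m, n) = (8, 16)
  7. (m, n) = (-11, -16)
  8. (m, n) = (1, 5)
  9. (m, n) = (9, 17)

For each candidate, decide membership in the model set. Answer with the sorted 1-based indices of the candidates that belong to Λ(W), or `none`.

1, 3, 5, 7

Numerically λ ≈ 1.6180 and λ' = −1/λ ≈ -0.6180.
[1] lift (10,18): star map gives -1.1246; window check -1.5 ≤ -1.1246 < -0.5 is true → IN Λ
[2] lift (18,18): star map gives 6.8754; window check -1.5 ≤ 6.8754 < -0.5 is false → out
[3] lift (-9,-13): star map gives -0.9656; window check -1.5 ≤ -0.9656 < -0.5 is true → IN Λ
[4] lift (3,8): star map gives -1.9443; window check -1.5 ≤ -1.9443 < -0.5 is false → out
[5] lift (5,10): star map gives -1.1803; window check -1.5 ≤ -1.1803 < -0.5 is true → IN Λ
[6] lift (8,16): star map gives -1.8885; window check -1.5 ≤ -1.8885 < -0.5 is false → out
[7] lift (-11,-16): star map gives -1.1115; window check -1.5 ≤ -1.1115 < -0.5 is true → IN Λ
[8] lift (1,5): star map gives -2.0902; window check -1.5 ≤ -2.0902 < -0.5 is false → out
[9] lift (9,17): star map gives -1.5066; window check -1.5 ≤ -1.5066 < -0.5 is false → out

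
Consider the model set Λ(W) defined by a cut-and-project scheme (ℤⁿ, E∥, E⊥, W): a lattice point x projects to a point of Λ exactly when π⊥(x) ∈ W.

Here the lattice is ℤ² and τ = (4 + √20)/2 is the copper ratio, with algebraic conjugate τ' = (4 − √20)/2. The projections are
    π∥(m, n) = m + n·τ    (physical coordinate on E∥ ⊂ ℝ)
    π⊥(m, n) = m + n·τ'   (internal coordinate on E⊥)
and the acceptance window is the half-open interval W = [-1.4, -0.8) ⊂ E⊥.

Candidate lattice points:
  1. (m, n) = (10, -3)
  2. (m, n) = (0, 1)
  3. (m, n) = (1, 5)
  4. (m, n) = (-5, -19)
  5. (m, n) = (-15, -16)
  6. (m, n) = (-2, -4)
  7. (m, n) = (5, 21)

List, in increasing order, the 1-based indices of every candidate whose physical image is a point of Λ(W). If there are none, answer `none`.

Compute τ' = (4−√20)/2 = -0.2361, so π⊥(m,n) = m -0.2361·n.
#1 (10,-3): internal coord 10 + (-3)·τ' = +10.7082; +10.7082 ∉ [-1.4, -0.8) → out
#2 (0,1): internal coord 0 + (1)·τ' = -0.2361; -0.2361 ∉ [-1.4, -0.8) → out
#3 (1,5): internal coord 1 + (5)·τ' = -0.1803; -0.1803 ∉ [-1.4, -0.8) → out
#4 (-5,-19): internal coord -5 + (-19)·τ' = -0.5147; -0.5147 ∉ [-1.4, -0.8) → out
#5 (-15,-16): internal coord -15 + (-16)·τ' = -11.2229; -11.2229 ∉ [-1.4, -0.8) → out
#6 (-2,-4): internal coord -2 + (-4)·τ' = -1.0557; -1.0557 ∈ [-1.4, -0.8) → IN Λ
#7 (5,21): internal coord 5 + (21)·τ' = +0.0426; +0.0426 ∉ [-1.4, -0.8) → out

6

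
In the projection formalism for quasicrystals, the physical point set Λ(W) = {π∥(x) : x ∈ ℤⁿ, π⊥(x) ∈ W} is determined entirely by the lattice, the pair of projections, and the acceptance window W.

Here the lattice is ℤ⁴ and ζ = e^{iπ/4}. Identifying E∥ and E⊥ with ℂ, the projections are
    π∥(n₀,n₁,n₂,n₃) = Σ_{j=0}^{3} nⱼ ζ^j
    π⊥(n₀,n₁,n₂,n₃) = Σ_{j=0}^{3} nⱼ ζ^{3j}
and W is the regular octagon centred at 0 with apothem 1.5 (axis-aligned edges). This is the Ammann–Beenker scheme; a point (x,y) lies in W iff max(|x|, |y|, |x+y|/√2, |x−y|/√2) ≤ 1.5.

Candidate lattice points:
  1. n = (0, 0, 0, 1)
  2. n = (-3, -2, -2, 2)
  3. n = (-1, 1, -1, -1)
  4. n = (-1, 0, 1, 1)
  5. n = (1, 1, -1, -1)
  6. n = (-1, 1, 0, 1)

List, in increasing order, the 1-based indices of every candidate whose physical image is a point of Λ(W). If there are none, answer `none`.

π⊥(n) = n₀ + n₁ζ³ + n₂ζ⁶ + n₃ζ⁹ where ζ = e^{iπ/4}.
#1 (0, 0, 0, 1): internal (0.70711, 0.70711); octagon support 1.00000 vs apothem 1.5 → ∈ W
#2 (-3, -2, -2, 2): internal (-0.17157, 2.00000); octagon support 2.00000 vs apothem 1.5 → ∉ W
#3 (-1, 1, -1, -1): internal (-2.41421, 1.00000); octagon support 2.41421 vs apothem 1.5 → ∉ W
#4 (-1, 0, 1, 1): internal (-0.29289, -0.29289); octagon support 0.41421 vs apothem 1.5 → ∈ W
#5 (1, 1, -1, -1): internal (-0.41421, 1.00000); octagon support 1.00000 vs apothem 1.5 → ∈ W
#6 (-1, 1, 0, 1): internal (-1.00000, 1.41421); octagon support 1.70711 vs apothem 1.5 → ∉ W

1, 4, 5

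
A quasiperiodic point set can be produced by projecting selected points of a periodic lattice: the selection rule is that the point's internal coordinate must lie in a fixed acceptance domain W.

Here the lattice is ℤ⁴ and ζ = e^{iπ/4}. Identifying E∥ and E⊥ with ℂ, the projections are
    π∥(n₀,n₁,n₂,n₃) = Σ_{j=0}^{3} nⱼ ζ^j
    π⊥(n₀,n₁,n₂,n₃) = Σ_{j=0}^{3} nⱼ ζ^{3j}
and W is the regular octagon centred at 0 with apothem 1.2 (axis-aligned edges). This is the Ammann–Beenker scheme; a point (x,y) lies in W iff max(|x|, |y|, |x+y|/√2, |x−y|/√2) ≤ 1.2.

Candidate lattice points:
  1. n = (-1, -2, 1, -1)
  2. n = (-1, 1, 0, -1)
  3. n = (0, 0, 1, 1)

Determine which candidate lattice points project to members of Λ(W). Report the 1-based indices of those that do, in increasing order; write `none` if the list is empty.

π⊥(n) = n₀ + n₁ζ³ + n₂ζ⁶ + n₃ζ⁹ where ζ = e^{iπ/4}.
#1 (-1, -2, 1, -1): internal (-0.29289, -3.12132); octagon support 3.12132 vs apothem 1.2 → ∉ W
#2 (-1, 1, 0, -1): internal (-2.41421, 0.00000); octagon support 2.41421 vs apothem 1.2 → ∉ W
#3 (0, 0, 1, 1): internal (0.70711, -0.29289); octagon support 0.70711 vs apothem 1.2 → ∈ W

3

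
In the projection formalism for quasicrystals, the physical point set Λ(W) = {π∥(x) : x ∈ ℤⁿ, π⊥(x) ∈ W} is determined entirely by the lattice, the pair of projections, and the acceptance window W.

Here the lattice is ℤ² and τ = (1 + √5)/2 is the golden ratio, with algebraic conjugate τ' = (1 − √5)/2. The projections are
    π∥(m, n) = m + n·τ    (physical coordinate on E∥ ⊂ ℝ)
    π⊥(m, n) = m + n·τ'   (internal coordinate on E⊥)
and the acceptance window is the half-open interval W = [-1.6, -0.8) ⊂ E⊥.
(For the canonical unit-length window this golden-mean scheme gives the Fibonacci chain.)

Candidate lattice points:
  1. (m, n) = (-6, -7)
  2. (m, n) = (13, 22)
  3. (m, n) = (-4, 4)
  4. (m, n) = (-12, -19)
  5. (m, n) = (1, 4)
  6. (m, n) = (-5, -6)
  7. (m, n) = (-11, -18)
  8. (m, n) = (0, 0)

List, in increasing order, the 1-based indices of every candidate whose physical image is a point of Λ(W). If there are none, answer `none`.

Compute τ' = (1−√5)/2 = -0.618034, so π⊥(m,n) = m -0.618034·n.
[1] lift (-6,-7): star map gives -1.673762; window check -1.6 ≤ -1.673762 < -0.8 is false → out
[2] lift (13,22): star map gives -0.596748; window check -1.6 ≤ -0.596748 < -0.8 is false → out
[3] lift (-4,4): star map gives -6.472136; window check -1.6 ≤ -6.472136 < -0.8 is false → out
[4] lift (-12,-19): star map gives -0.257354; window check -1.6 ≤ -0.257354 < -0.8 is false → out
[5] lift (1,4): star map gives -1.472136; window check -1.6 ≤ -1.472136 < -0.8 is true → IN Λ
[6] lift (-5,-6): star map gives -1.291796; window check -1.6 ≤ -1.291796 < -0.8 is true → IN Λ
[7] lift (-11,-18): star map gives 0.124612; window check -1.6 ≤ 0.124612 < -0.8 is false → out
[8] lift (0,0): star map gives 0.000000; window check -1.6 ≤ 0.000000 < -0.8 is false → out

5, 6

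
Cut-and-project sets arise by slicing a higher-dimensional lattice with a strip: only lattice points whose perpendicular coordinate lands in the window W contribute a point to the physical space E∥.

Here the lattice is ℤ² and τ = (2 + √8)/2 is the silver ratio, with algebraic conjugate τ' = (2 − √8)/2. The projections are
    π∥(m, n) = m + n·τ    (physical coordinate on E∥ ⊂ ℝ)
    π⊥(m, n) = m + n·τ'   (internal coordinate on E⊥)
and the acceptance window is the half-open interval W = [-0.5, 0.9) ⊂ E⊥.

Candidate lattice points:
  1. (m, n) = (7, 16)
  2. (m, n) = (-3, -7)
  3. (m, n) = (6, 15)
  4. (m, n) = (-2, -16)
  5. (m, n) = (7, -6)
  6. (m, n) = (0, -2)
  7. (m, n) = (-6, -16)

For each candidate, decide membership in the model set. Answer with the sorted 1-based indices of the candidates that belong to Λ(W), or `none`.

τ' = (2−√8)/2 ≈ -0.4142.
#1 (7,16): internal coord 7 + (16)·τ' = +0.3726; +0.3726 ∈ [-0.5, 0.9) → IN Λ
#2 (-3,-7): internal coord -3 + (-7)·τ' = -0.1005; -0.1005 ∈ [-0.5, 0.9) → IN Λ
#3 (6,15): internal coord 6 + (15)·τ' = -0.2132; -0.2132 ∈ [-0.5, 0.9) → IN Λ
#4 (-2,-16): internal coord -2 + (-16)·τ' = +4.6274; +4.6274 ∉ [-0.5, 0.9) → out
#5 (7,-6): internal coord 7 + (-6)·τ' = +9.4853; +9.4853 ∉ [-0.5, 0.9) → out
#6 (0,-2): internal coord 0 + (-2)·τ' = +0.8284; +0.8284 ∈ [-0.5, 0.9) → IN Λ
#7 (-6,-16): internal coord -6 + (-16)·τ' = +0.6274; +0.6274 ∈ [-0.5, 0.9) → IN Λ

1, 2, 3, 6, 7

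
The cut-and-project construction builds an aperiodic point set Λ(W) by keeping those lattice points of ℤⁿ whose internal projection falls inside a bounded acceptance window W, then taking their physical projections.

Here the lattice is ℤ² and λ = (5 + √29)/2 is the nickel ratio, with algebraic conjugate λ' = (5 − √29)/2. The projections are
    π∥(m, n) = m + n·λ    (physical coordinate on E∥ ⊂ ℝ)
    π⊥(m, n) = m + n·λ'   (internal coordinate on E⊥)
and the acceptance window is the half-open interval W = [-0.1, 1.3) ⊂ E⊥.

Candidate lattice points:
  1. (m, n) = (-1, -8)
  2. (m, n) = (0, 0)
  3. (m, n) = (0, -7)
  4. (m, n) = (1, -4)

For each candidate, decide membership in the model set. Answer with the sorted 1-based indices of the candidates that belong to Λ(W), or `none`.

λ' = (5−√29)/2 ≈ -0.1926.
[1] lift (-1,-8): star map gives 0.5407; window check -0.1 ≤ 0.5407 < 1.3 is true → IN Λ
[2] lift (0,0): star map gives 0.0000; window check -0.1 ≤ 0.0000 < 1.3 is true → IN Λ
[3] lift (0,-7): star map gives 1.3481; window check -0.1 ≤ 1.3481 < 1.3 is false → out
[4] lift (1,-4): star map gives 1.7703; window check -0.1 ≤ 1.7703 < 1.3 is false → out

1, 2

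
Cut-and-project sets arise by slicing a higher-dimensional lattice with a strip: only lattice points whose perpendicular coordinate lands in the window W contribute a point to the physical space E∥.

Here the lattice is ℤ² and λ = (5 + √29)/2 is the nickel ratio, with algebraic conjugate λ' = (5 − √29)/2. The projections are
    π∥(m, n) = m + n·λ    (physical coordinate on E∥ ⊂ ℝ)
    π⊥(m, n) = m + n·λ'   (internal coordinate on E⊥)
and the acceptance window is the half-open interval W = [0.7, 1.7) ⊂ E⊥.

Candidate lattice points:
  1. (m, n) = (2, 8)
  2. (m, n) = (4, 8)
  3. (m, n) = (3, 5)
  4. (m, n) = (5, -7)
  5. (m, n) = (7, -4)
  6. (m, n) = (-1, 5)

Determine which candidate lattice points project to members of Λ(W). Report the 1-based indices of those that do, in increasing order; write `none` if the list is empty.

Compute λ' = (5−√29)/2 = -0.192582, so π⊥(m,n) = m -0.192582·n.
candidate 1: (m,n)=(2,8) → π∥ = 2+8·λ ≈ 43.540659, π⊥ = 2+8·λ' ≈ 0.459341 ∉ [0.7, 1.7) ⇒ out
candidate 2: (m,n)=(4,8) → π∥ = 4+8·λ ≈ 45.540659, π⊥ = 4+8·λ' ≈ 2.459341 ∉ [0.7, 1.7) ⇒ out
candidate 3: (m,n)=(3,5) → π∥ = 3+5·λ ≈ 28.962912, π⊥ = 3+5·λ' ≈ 2.037088 ∉ [0.7, 1.7) ⇒ out
candidate 4: (m,n)=(5,-7) → π∥ = 5-7·λ ≈ -31.348077, π⊥ = 5-7·λ' ≈ 6.348077 ∉ [0.7, 1.7) ⇒ out
candidate 5: (m,n)=(7,-4) → π∥ = 7-4·λ ≈ -13.770330, π⊥ = 7-4·λ' ≈ 7.770330 ∉ [0.7, 1.7) ⇒ out
candidate 6: (m,n)=(-1,5) → π∥ = -1+5·λ ≈ 24.962912, π⊥ = -1+5·λ' ≈ -1.962912 ∉ [0.7, 1.7) ⇒ out

none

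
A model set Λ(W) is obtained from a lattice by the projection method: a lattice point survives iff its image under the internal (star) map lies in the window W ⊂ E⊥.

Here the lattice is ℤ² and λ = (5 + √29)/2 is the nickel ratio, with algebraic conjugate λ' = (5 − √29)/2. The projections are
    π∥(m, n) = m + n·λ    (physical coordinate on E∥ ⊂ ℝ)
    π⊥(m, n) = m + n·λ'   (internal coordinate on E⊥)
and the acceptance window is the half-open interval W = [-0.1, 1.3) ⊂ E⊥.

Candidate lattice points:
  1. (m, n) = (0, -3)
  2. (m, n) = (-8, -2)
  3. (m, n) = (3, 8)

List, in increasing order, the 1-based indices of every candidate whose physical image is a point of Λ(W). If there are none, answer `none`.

Numerically λ ≈ 5.1926 and λ' = −1/λ ≈ -0.1926.
candidate 1: (m,n)=(0,-3) → π∥ = 0-3·λ ≈ -15.5777, π⊥ = 0-3·λ' ≈ 0.5777 ∈ [-0.1, 1.3) ⇒ IN Λ
candidate 2: (m,n)=(-8,-2) → π∥ = -8-2·λ ≈ -18.3852, π⊥ = -8-2·λ' ≈ -7.6148 ∉ [-0.1, 1.3) ⇒ out
candidate 3: (m,n)=(3,8) → π∥ = 3+8·λ ≈ 44.5407, π⊥ = 3+8·λ' ≈ 1.4593 ∉ [-0.1, 1.3) ⇒ out

1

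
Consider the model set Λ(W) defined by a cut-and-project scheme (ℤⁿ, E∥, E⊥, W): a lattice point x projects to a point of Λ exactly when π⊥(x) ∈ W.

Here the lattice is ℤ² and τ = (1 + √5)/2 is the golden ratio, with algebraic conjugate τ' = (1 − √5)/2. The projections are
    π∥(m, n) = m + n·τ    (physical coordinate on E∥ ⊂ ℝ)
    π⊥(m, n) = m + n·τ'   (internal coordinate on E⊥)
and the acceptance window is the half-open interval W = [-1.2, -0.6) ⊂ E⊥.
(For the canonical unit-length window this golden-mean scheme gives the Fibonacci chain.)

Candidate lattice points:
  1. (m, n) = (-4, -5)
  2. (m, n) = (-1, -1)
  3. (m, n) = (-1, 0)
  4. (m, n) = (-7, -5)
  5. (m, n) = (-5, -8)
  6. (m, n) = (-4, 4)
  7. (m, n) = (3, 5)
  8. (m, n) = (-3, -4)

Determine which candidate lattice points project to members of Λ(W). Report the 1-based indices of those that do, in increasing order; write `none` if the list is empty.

Compute τ' = (1−√5)/2 = -0.61803, so π⊥(m,n) = m -0.61803·n.
#1 (-4,-5): internal coord -4 + (-5)·τ' = -0.90983; -0.90983 ∈ [-1.2, -0.6) → IN Λ
#2 (-1,-1): internal coord -1 + (-1)·τ' = -0.38197; -0.38197 ∉ [-1.2, -0.6) → out
#3 (-1,0): internal coord -1 + (0)·τ' = -1.00000; -1.00000 ∈ [-1.2, -0.6) → IN Λ
#4 (-7,-5): internal coord -7 + (-5)·τ' = -3.90983; -3.90983 ∉ [-1.2, -0.6) → out
#5 (-5,-8): internal coord -5 + (-8)·τ' = -0.05573; -0.05573 ∉ [-1.2, -0.6) → out
#6 (-4,4): internal coord -4 + (4)·τ' = -6.47214; -6.47214 ∉ [-1.2, -0.6) → out
#7 (3,5): internal coord 3 + (5)·τ' = -0.09017; -0.09017 ∉ [-1.2, -0.6) → out
#8 (-3,-4): internal coord -3 + (-4)·τ' = -0.52786; -0.52786 ∉ [-1.2, -0.6) → out

1, 3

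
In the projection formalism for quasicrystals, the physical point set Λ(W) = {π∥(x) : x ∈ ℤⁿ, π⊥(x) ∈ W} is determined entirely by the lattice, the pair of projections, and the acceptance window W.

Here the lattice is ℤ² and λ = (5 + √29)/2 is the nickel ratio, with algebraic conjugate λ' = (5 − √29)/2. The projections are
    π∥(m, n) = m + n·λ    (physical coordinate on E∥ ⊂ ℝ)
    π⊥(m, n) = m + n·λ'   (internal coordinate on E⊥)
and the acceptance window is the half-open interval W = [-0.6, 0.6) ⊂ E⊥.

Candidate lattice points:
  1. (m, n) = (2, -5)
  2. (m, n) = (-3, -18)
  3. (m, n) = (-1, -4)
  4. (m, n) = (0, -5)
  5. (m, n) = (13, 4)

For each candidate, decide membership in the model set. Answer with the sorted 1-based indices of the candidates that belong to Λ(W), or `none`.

2, 3

λ' = (5−√29)/2 ≈ -0.19258.
[1] lift (2,-5): star map gives 2.96291; window check -0.6 ≤ 2.96291 < 0.6 is false → out
[2] lift (-3,-18): star map gives 0.46648; window check -0.6 ≤ 0.46648 < 0.6 is true → IN Λ
[3] lift (-1,-4): star map gives -0.22967; window check -0.6 ≤ -0.22967 < 0.6 is true → IN Λ
[4] lift (0,-5): star map gives 0.96291; window check -0.6 ≤ 0.96291 < 0.6 is false → out
[5] lift (13,4): star map gives 12.22967; window check -0.6 ≤ 12.22967 < 0.6 is false → out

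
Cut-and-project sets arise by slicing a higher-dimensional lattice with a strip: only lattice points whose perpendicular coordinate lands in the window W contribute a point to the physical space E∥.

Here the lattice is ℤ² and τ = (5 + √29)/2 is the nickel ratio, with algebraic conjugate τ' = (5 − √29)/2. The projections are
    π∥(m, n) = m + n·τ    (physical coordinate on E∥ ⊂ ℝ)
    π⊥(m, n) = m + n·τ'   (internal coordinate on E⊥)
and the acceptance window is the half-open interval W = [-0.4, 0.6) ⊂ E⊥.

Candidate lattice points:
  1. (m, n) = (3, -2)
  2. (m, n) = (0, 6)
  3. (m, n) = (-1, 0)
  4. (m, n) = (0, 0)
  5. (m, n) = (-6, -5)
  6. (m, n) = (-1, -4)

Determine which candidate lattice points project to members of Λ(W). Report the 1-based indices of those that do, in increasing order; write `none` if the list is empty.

4, 6

τ' = (5−√29)/2 ≈ -0.19258.
[1] lift (3,-2): star map gives 3.38516; window check -0.4 ≤ 3.38516 < 0.6 is false → out
[2] lift (0,6): star map gives -1.15549; window check -0.4 ≤ -1.15549 < 0.6 is false → out
[3] lift (-1,0): star map gives -1.00000; window check -0.4 ≤ -1.00000 < 0.6 is false → out
[4] lift (0,0): star map gives 0.00000; window check -0.4 ≤ 0.00000 < 0.6 is true → IN Λ
[5] lift (-6,-5): star map gives -5.03709; window check -0.4 ≤ -5.03709 < 0.6 is false → out
[6] lift (-1,-4): star map gives -0.22967; window check -0.4 ≤ -0.22967 < 0.6 is true → IN Λ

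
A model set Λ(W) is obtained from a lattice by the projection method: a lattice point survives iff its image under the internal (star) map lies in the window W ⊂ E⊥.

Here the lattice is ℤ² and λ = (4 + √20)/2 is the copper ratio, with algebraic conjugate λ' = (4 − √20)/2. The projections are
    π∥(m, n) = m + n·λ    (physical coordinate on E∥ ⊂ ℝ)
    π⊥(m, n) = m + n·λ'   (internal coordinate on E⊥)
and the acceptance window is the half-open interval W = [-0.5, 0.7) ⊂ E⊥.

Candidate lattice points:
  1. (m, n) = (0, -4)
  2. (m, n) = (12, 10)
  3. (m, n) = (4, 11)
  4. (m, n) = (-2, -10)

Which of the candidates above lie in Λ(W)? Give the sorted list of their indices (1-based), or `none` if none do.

4

Compute λ' = (4−√20)/2 = -0.236068, so π⊥(m,n) = m -0.236068·n.
#1 (0,-4): internal coord 0 + (-4)·λ' = +0.944272; +0.944272 ∉ [-0.5, 0.7) → out
#2 (12,10): internal coord 12 + (10)·λ' = +9.639320; +9.639320 ∉ [-0.5, 0.7) → out
#3 (4,11): internal coord 4 + (11)·λ' = +1.403252; +1.403252 ∉ [-0.5, 0.7) → out
#4 (-2,-10): internal coord -2 + (-10)·λ' = +0.360680; +0.360680 ∈ [-0.5, 0.7) → IN Λ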